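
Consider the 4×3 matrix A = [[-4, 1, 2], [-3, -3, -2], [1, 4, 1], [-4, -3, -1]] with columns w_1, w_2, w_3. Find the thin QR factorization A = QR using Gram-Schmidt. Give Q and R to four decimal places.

Q = [[-0.6172, 0.6061, 0.4130], [-0.4629, -0.3030, -0.6261], [0.1543, 0.7071, -0.6528], [-0.6172, -0.2020, -0.1066]], R = [[6.4807, 3.2404, 0.4629], [0.0000, 4.9497, 2.7274], [0.0000, 0.0000, 1.5320]]

e_1 = w_1/‖w_1‖ = (-4, -3, 1, -4)/6.4807 = (-0.6172, -0.4629, 0.1543, -0.6172).
r_{12} = e_1·w_2 = 3.2404.
u_2 = w_2 − 3.2404·e_1 = (3.0000, -1.5000, 3.5000, -1.0000).
‖u_2‖ = 4.9497, so e_2 = (0.6061, -0.3030, 0.7071, -0.2020).
r_{13} = e_1·w_3 = 0.4629; r_{23} = e_2·w_3 = 2.7274.
u_3 = w_3 − 0.4629·e_1 − 2.7274·e_2 = (0.6327, -0.9592, -1.0000, -0.1633).
‖u_3‖ = 1.5320, so e_3 = (0.4130, -0.6261, -0.6528, -0.1066).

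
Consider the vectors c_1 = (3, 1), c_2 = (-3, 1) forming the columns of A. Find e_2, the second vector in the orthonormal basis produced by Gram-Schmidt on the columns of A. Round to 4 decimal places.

e_1 = c_1/‖c_1‖ = (3, 1)/3.1623 = (0.9487, 0.3162).
r_{12} = e_1·c_2 = -2.5298.
u_2 = c_2 + 2.5298·e_1 = (-0.6000, 1.8000).
‖u_2‖ = 1.8974, so e_2 = (-0.3162, 0.9487).

e_2 = (-0.3162, 0.9487)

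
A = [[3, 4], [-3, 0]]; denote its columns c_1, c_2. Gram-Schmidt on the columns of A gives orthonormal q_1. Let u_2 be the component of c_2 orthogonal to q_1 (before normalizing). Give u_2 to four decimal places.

u_2 = (2.0000, 2.0000)

c_1 = (3, -3); ‖c_1‖ = 4.2426, so q_1 = (0.7071, -0.7071).
q_1·c_2 = 0.7071·4 + (-0.7071)·0 = 2.8284.
u_2 = c_2 − 2.8284·q_1 = (2.0000, 2.0000).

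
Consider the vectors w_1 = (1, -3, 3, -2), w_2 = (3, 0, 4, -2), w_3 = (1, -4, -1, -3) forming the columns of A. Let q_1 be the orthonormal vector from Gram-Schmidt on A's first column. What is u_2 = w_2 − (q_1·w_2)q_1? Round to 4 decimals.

u_2 = (2.1739, 2.4783, 1.5217, -0.3478)

w_1 = (1, -3, 3, -2); ‖w_1‖ = 4.7958, so q_1 = (0.2085, -0.6255, 0.6255, -0.4170).
q_1·w_2 = 0.2085·3 + (-0.6255)·0 + 0.6255·4 + (-0.4170)·(-2) = 3.9618.
u_2 = w_2 − 3.9618·q_1 = (2.1739, 2.4783, 1.5217, -0.3478).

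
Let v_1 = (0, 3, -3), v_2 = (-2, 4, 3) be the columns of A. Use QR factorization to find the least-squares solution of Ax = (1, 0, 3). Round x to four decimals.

x = (-0.5497, 0.2982)

v_1 = (0, 3, -3); ‖v_1‖ = 4.2426, so e_1 = (0.0000, 0.7071, -0.7071).
e_1·v_2 = 0.0000·(-2) + 0.7071·4 + (-0.7071)·3 = 0.7071.
u_2 = v_2 − 0.7071·e_1 = (-2.0000, 3.5000, 3.5000).
‖u_2‖ = 5.3385, so e_2 = (-0.3746, 0.6556, 0.6556).
Qᵀb = (-2.1213, 1.5922).
Back-substitute: x_2 = 1.5922/5.3385 = 0.2982.
x_1 = (-2.1213 − 0.7071·0.2982)/4.2426 = -0.5497.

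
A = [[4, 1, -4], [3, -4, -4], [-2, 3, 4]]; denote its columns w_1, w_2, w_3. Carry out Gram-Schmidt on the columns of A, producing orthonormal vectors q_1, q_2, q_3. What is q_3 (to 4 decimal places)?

q_1 = w_1/‖w_1‖ = (4, 3, -2)/5.3852 = (0.7428, 0.5571, -0.3714).
r_{12} = q_1·w_2 = -2.5997.
u_2 = w_2 + 2.5997·q_1 = (2.9310, -2.5517, 2.0345).
‖u_2‖ = 4.3865, so q_2 = (0.6682, -0.5817, 0.4638).
r_{13} = q_1·w_3 = -6.6850; r_{23} = q_2·w_3 = 1.5093.
u_3 = w_3 + 6.6850·q_1 − 1.5093·q_2 = (-0.0430, 0.6022, 0.8172).
‖u_3‖ = 1.0160, so q_3 = (-0.0423, 0.5927, 0.8043).

q_3 = (-0.0423, 0.5927, 0.8043)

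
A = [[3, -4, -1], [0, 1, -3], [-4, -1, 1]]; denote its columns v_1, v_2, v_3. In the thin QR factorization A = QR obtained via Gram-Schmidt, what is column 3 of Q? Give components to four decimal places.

e_3 = (-0.2036, -0.9671, -0.1527)

v_1 = (3, 0, -4); ‖v_1‖ = 5.0000, so e_1 = (0.6000, 0.0000, -0.8000).
e_1·v_2 = 0.6000·(-4) + 0.0000·1 + (-0.8000)·(-1) = -1.6000.
u_2 = v_2 + 1.6000·e_1 = (-3.0400, 1.0000, -2.2800).
‖u_2‖ = 3.9294, so e_2 = (-0.7737, 0.2545, -0.5802).
e_1·v_3 = 0.6000·(-1) + 0.0000·(-3) + (-0.8000)·1 = -1.4000; e_2·v_3 = (-0.7737)·(-1) + 0.2545·(-3) + (-0.5802)·1 = -0.5701.
u_3 = v_3 + 1.4000·e_1 + 0.5701·e_2 = (-0.6010, -2.8549, -0.4508).
‖u_3‖ = 2.9521, so e_3 = (-0.2036, -0.9671, -0.1527).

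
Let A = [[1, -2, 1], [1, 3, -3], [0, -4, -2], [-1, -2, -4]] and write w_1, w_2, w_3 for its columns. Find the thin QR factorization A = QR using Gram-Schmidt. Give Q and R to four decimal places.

Q = [[0.5774, -0.5477, 0.1189], [0.5774, 0.3651, -0.7260], [0.0000, -0.7303, -0.3004], [-0.5774, -0.1826, -0.6071]], R = [[1.7321, 1.7321, 1.1547], [0.0000, 5.4772, 0.5477], [0.0000, 0.0000, 5.3260]]

w_1 = (1, 1, 0, -1); ‖w_1‖ = 1.7321, so q_1 = (0.5774, 0.5774, 0.0000, -0.5774).
q_1·w_2 = 0.5774·(-2) + 0.5774·3 + 0.0000·(-4) + (-0.5774)·(-2) = 1.7321.
u_2 = w_2 − 1.7321·q_1 = (-3.0000, 2.0000, -4.0000, -1.0000).
‖u_2‖ = 5.4772, so q_2 = (-0.5477, 0.3651, -0.7303, -0.1826).
q_1·w_3 = 0.5774·1 + 0.5774·(-3) + 0.0000·(-2) + (-0.5774)·(-4) = 1.1547; q_2·w_3 = (-0.5477)·1 + 0.3651·(-3) + (-0.7303)·(-2) + (-0.1826)·(-4) = 0.5477.
u_3 = w_3 − 1.1547·q_1 − 0.5477·q_2 = (0.6333, -3.8667, -1.6000, -3.2333).
‖u_3‖ = 5.3260, so q_3 = (0.1189, -0.7260, -0.3004, -0.6071).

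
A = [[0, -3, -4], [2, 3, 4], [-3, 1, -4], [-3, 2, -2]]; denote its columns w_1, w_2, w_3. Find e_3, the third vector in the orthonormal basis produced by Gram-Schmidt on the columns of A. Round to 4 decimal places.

e_3 = (-0.6724, -0.5722, -0.4624, 0.0809)

w_1 = (0, 2, -3, -3); ‖w_1‖ = 4.6904, so e_1 = (0.0000, 0.4264, -0.6396, -0.6396).
e_1·w_2 = 0.0000·(-3) + 0.4264·3 + (-0.6396)·1 + (-0.6396)·2 = -0.6396.
u_2 = w_2 + 0.6396·e_1 = (-3.0000, 3.2727, 0.5909, 1.5909).
‖u_2‖ = 4.7530, so e_2 = (-0.6312, 0.6886, 0.1243, 0.3347).
e_1·w_3 = 0.0000·(-4) + 0.4264·4 + (-0.6396)·(-4) + (-0.6396)·(-2) = 5.5432; e_2·w_3 = (-0.6312)·(-4) + 0.6886·4 + 0.1243·(-4) + 0.3347·(-2) = 4.1122.
u_3 = w_3 − 5.5432·e_1 − 4.1122·e_2 = (-1.4044, -1.1952, -0.9658, 0.1690).
‖u_3‖ = 2.0886, so e_3 = (-0.6724, -0.5722, -0.4624, 0.0809).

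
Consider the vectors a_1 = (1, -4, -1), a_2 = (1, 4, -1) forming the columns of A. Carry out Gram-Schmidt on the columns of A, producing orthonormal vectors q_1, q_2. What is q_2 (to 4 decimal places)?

a_1 = (1, -4, -1); ‖a_1‖ = 4.2426, so q_1 = (0.2357, -0.9428, -0.2357).
q_1·a_2 = 0.2357·1 + (-0.9428)·4 + (-0.2357)·(-1) = -3.2998.
u_2 = a_2 + 3.2998·q_1 = (1.7778, 0.8889, -1.7778).
‖u_2‖ = 2.6667, so q_2 = (0.6667, 0.3333, -0.6667).

q_2 = (0.6667, 0.3333, -0.6667)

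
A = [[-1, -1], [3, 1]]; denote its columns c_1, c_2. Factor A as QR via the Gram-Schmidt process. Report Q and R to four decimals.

c_1 = (-1, 3); ‖c_1‖ = 3.1623, so q_1 = (-0.3162, 0.9487).
q_1·c_2 = (-0.3162)·(-1) + 0.9487·1 = 1.2649.
u_2 = c_2 − 1.2649·q_1 = (-0.6000, -0.2000).
‖u_2‖ = 0.6325, so q_2 = (-0.9487, -0.3162).

Q = [[-0.3162, -0.9487], [0.9487, -0.3162]], R = [[3.1623, 1.2649], [0.0000, 0.6325]]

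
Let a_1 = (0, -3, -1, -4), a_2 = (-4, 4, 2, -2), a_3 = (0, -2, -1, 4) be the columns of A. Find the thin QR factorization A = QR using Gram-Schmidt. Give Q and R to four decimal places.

Q = [[0.0000, -0.6437, -0.7621], [-0.5883, 0.5323, -0.4833], [-0.1961, 0.2847, -0.1562], [-0.7845, -0.4704, 0.4015]], R = [[5.0990, -1.1767, -1.7650], [0.0000, 6.2141, -3.2309], [0.0000, 0.0000, 2.7288]]

a_1 = (0, -3, -1, -4); ‖a_1‖ = 5.0990, so e_1 = (0.0000, -0.5883, -0.1961, -0.7845).
e_1·a_2 = 0.0000·(-4) + (-0.5883)·4 + (-0.1961)·2 + (-0.7845)·(-2) = -1.1767.
u_2 = a_2 + 1.1767·e_1 = (-4.0000, 3.3077, 1.7692, -2.9231).
‖u_2‖ = 6.2141, so e_2 = (-0.6437, 0.5323, 0.2847, -0.4704).
e_1·a_3 = 0.0000·0 + (-0.5883)·(-2) + (-0.1961)·(-1) + (-0.7845)·4 = -1.7650; e_2·a_3 = (-0.6437)·0 + 0.5323·(-2) + 0.2847·(-1) + (-0.4704)·4 = -3.2309.
u_3 = a_3 + 1.7650·e_1 + 3.2309·e_2 = (-2.0797, -1.3187, -0.4263, 1.0956).
‖u_3‖ = 2.7288, so e_3 = (-0.7621, -0.4833, -0.1562, 0.4015).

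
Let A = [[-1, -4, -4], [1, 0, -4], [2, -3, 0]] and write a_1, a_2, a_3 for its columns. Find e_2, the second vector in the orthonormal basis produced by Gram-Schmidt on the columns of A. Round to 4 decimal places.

e_2 = (-0.8785, 0.0676, -0.4730)

a_1 = (-1, 1, 2); ‖a_1‖ = 2.4495, so e_1 = (-0.4082, 0.4082, 0.8165).
e_1·a_2 = (-0.4082)·(-4) + 0.4082·0 + 0.8165·(-3) = -0.8165.
u_2 = a_2 + 0.8165·e_1 = (-4.3333, 0.3333, -2.3333).
‖u_2‖ = 4.9329, so e_2 = (-0.8785, 0.0676, -0.4730).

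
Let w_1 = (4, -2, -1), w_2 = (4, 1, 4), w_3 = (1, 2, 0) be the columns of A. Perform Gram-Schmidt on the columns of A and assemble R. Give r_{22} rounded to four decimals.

q_1 = w_1/‖w_1‖ = (4, -2, -1)/4.5826 = (0.8729, -0.4364, -0.2182).
r_{12} = q_1·w_2 = 2.1822.
u_2 = w_2 − 2.1822·q_1 = (2.0952, 1.9524, 4.4762).
r_{22} = ‖u_2‖ = 5.3140.

r_{22} = 5.3140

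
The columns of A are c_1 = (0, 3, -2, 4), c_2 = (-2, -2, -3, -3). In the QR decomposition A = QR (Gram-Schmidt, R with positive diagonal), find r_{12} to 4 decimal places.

r_{12} = -2.2283

c_1 = (0, 3, -2, 4); ‖c_1‖ = 5.3852, so q_1 = (0.0000, 0.5571, -0.3714, 0.7428).
r_{12} = q_1·c_2 = -2.2283.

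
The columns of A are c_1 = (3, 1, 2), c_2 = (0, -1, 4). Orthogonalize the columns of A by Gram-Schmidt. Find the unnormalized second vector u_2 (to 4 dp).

q_1 = c_1/‖c_1‖ = (3, 1, 2)/3.7417 = (0.8018, 0.2673, 0.5345).
r_{12} = q_1·c_2 = 1.8708.
u_2 = c_2 − 1.8708·q_1 = (-1.5000, -1.5000, 3.0000).

u_2 = (-1.5000, -1.5000, 3.0000)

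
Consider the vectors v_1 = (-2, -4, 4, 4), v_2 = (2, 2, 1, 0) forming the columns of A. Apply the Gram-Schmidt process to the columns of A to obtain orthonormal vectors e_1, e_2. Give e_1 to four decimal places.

v_1 = (-2, -4, 4, 4); ‖v_1‖ = 7.2111, so e_1 = (-0.2774, -0.5547, 0.5547, 0.5547).

e_1 = (-0.2774, -0.5547, 0.5547, 0.5547)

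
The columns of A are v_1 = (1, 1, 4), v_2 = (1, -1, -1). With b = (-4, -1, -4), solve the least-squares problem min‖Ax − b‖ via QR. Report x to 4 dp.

v_1 = (1, 1, 4); ‖v_1‖ = 4.2426, so e_1 = (0.2357, 0.2357, 0.9428).
e_1·v_2 = 0.2357·1 + 0.2357·(-1) + 0.9428·(-1) = -0.9428.
u_2 = v_2 + 0.9428·e_1 = (1.2222, -0.7778, -0.1111).
‖u_2‖ = 1.4530, so e_2 = (0.8412, -0.5353, -0.0765).
Qᵀb = (-4.9497, -2.5236).
Back-substitute: x_2 = -2.5236/1.4530 = -1.7368.
x_1 = (-4.9497 + 0.9428·(-1.7368))/4.2426 = -1.5526.

x = (-1.5526, -1.7368)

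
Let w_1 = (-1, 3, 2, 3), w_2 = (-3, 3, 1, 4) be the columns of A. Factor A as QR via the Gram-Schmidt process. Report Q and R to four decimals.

Q = [[-0.2085, -0.7894], [0.6255, -0.1652], [0.4170, -0.5324], [0.6255, 0.2570]], R = [[4.7958, 5.4214], [0.0000, 2.3683]]

q_1 = w_1/‖w_1‖ = (-1, 3, 2, 3)/4.7958 = (-0.2085, 0.6255, 0.4170, 0.6255).
r_{12} = q_1·w_2 = 5.4214.
u_2 = w_2 − 5.4214·q_1 = (-1.8696, -0.3913, -1.2609, 0.6087).
‖u_2‖ = 2.3683, so q_2 = (-0.7894, -0.1652, -0.5324, 0.2570).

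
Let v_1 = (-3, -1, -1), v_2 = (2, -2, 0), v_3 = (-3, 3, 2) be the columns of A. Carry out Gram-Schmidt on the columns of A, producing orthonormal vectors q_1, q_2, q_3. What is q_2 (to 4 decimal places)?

q_2 = (0.3553, -0.9239, -0.1421)

v_1 = (-3, -1, -1); ‖v_1‖ = 3.3166, so q_1 = (-0.9045, -0.3015, -0.3015).
q_1·v_2 = (-0.9045)·2 + (-0.3015)·(-2) + (-0.3015)·0 = -1.2060.
u_2 = v_2 + 1.2060·q_1 = (0.9091, -2.3636, -0.3636).
‖u_2‖ = 2.5584, so q_2 = (0.3553, -0.9239, -0.1421).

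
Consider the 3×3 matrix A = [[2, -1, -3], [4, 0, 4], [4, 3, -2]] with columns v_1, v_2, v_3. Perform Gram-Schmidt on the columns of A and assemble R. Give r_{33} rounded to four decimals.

r_{33} = 5.2095

e_1 = v_1/‖v_1‖ = (2, 4, 4)/6.0000 = (0.3333, 0.6667, 0.6667).
r_{12} = e_1·v_2 = 1.6667.
u_2 = v_2 − 1.6667·e_1 = (-1.5556, -1.1111, 1.8889).
‖u_2‖ = 2.6874, so e_2 = (-0.5788, -0.4134, 0.7029).
r_{13} = e_1·v_3 = 0.3333; r_{23} = e_2·v_3 = -1.3230.
u_3 = v_3 − 0.3333·e_1 + 1.3230·e_2 = (-3.8769, 3.2308, -1.2923).
r_{33} = ‖u_3‖ = 5.2095.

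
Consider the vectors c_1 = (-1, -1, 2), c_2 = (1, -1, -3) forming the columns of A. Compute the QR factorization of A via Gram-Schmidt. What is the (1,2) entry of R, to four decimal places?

r_{12} = -2.4495

c_1 = (-1, -1, 2); ‖c_1‖ = 2.4495, so e_1 = (-0.4082, -0.4082, 0.8165).
r_{12} = e_1·c_2 = -2.4495.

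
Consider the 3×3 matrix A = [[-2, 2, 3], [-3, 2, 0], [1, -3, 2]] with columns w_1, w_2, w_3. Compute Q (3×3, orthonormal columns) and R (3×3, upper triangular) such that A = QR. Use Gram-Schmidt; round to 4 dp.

w_1 = (-2, -3, 1); ‖w_1‖ = 3.7417, so e_1 = (-0.5345, -0.8018, 0.2673).
e_1·w_2 = (-0.5345)·2 + (-0.8018)·2 + 0.2673·(-3) = -3.4744.
u_2 = w_2 + 3.4744·e_1 = (0.1429, -0.7857, -2.0714).
‖u_2‖ = 2.2200, so e_2 = (0.0643, -0.3539, -0.9331).
e_1·w_3 = (-0.5345)·3 + (-0.8018)·0 + 0.2673·2 = -1.0690; e_2·w_3 = 0.0643·3 + (-0.3539)·0 + (-0.9331)·2 = -1.6731.
u_3 = w_3 + 1.0690·e_1 + 1.6731·e_2 = (2.5362, -1.4493, 0.7246).
‖u_3‖ = 3.0096, so e_3 = (0.8427, -0.4815, 0.2408).

Q = [[-0.5345, 0.0643, 0.8427], [-0.8018, -0.3539, -0.4815], [0.2673, -0.9331, 0.2408]], R = [[3.7417, -3.4744, -1.0690], [0.0000, 2.2200, -1.6731], [0.0000, 0.0000, 3.0096]]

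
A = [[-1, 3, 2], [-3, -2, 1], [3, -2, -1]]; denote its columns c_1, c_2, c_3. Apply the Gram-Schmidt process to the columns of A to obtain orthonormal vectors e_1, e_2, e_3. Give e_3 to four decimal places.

e_1 = c_1/‖c_1‖ = (-1, -3, 3)/4.3589 = (-0.2294, -0.6882, 0.6882).
r_{12} = e_1·c_2 = -0.6882.
u_2 = c_2 + 0.6882·e_1 = (2.8421, -2.4737, -1.5263).
‖u_2‖ = 4.0653, so e_2 = (0.6991, -0.6085, -0.3755).
r_{13} = e_1·c_3 = -1.8353; r_{23} = e_2·c_3 = 1.1652.
u_3 = c_3 + 1.8353·e_1 − 1.1652·e_2 = (0.7643, 0.4459, 0.7006).
‖u_3‖ = 1.1287, so e_3 = (0.6772, 0.3950, 0.6208).

e_3 = (0.6772, 0.3950, 0.6208)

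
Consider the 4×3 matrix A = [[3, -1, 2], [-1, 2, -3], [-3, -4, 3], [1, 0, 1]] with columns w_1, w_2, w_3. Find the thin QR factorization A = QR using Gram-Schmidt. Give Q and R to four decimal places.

Q = [[0.6708, -0.4760, -0.5045], [-0.2236, 0.5456, -0.4704], [-0.6708, -0.6849, -0.1091], [0.2236, -0.0813, 0.7158]], R = [[4.4721, 1.5652, 0.2236], [0.0000, 4.3070, -4.7249], [0.0000, 0.0000, 0.7908]]

w_1 = (3, -1, -3, 1); ‖w_1‖ = 4.4721, so e_1 = (0.6708, -0.2236, -0.6708, 0.2236).
e_1·w_2 = 0.6708·(-1) + (-0.2236)·2 + (-0.6708)·(-4) + 0.2236·0 = 1.5652.
u_2 = w_2 − 1.5652·e_1 = (-2.0500, 2.3500, -2.9500, -0.3500).
‖u_2‖ = 4.3070, so e_2 = (-0.4760, 0.5456, -0.6849, -0.0813).
e_1·w_3 = 0.6708·2 + (-0.2236)·(-3) + (-0.6708)·3 + 0.2236·1 = 0.2236; e_2·w_3 = (-0.4760)·2 + 0.5456·(-3) + (-0.6849)·3 + (-0.0813)·1 = -4.7249.
u_3 = w_3 − 0.2236·e_1 + 4.7249·e_2 = (-0.3989, -0.3720, -0.0863, 0.5660).
‖u_3‖ = 0.7908, so e_3 = (-0.5045, -0.4704, -0.1091, 0.7158).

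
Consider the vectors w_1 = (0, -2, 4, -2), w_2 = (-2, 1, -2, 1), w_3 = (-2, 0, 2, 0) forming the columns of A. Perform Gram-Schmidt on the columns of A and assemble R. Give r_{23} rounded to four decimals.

w_1 = (0, -2, 4, -2); ‖w_1‖ = 4.8990, so e_1 = (0.0000, -0.4082, 0.8165, -0.4082).
e_1·w_2 = 0.0000·(-2) + (-0.4082)·1 + 0.8165·(-2) + (-0.4082)·1 = -2.4495.
u_2 = w_2 + 2.4495·e_1 = (-2.0000, 0.0000, 0.0000, 0.0000).
‖u_2‖ = 2.0000, so e_2 = (-1.0000, 0.0000, 0.0000, 0.0000).
r_{23} = e_2·w_3 = 2.0000.

r_{23} = 2.0000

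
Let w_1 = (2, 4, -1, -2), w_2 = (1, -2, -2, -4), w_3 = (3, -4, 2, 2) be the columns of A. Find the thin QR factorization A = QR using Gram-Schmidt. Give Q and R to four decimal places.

w_1 = (2, 4, -1, -2); ‖w_1‖ = 5.0000, so e_1 = (0.4000, 0.8000, -0.2000, -0.4000).
e_1·w_2 = 0.4000·1 + 0.8000·(-2) + (-0.2000)·(-2) + (-0.4000)·(-4) = 0.8000.
u_2 = w_2 − 0.8000·e_1 = (0.6800, -2.6400, -1.8400, -3.6800).
‖u_2‖ = 4.9356, so e_2 = (0.1378, -0.5349, -0.3728, -0.7456).
e_1·w_3 = 0.4000·3 + 0.8000·(-4) + (-0.2000)·2 + (-0.4000)·2 = -3.2000; e_2·w_3 = 0.1378·3 + (-0.5349)·(-4) + (-0.3728)·2 + (-0.7456)·2 = 0.3161.
u_3 = w_3 + 3.2000·e_1 − 0.3161·e_2 = (4.2365, -1.2709, 1.4778, 0.9557).
‖u_3‖ = 4.7603, so e_3 = (0.8900, -0.2670, 0.3105, 0.2008).

Q = [[0.4000, 0.1378, 0.8900], [0.8000, -0.5349, -0.2670], [-0.2000, -0.3728, 0.3105], [-0.4000, -0.7456, 0.2008]], R = [[5.0000, 0.8000, -3.2000], [0.0000, 4.9356, 0.3161], [0.0000, 0.0000, 4.7603]]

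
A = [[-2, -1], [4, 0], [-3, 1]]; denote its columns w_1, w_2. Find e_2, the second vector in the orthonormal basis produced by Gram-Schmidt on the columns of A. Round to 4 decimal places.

e_1 = w_1/‖w_1‖ = (-2, 4, -3)/5.3852 = (-0.3714, 0.7428, -0.5571).
r_{12} = e_1·w_2 = -0.1857.
u_2 = w_2 + 0.1857·e_1 = (-1.0690, 0.1379, 0.8966).
‖u_2‖ = 1.4020, so e_2 = (-0.7625, 0.0984, 0.6395).

e_2 = (-0.7625, 0.0984, 0.6395)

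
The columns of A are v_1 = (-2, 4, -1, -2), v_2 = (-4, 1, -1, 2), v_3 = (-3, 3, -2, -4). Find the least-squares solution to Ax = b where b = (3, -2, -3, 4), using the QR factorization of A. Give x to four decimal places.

x = (-0.2269, 0.1741, -0.5319)

q_1 = v_1/‖v_1‖ = (-2, 4, -1, -2)/5.0000 = (-0.4000, 0.8000, -0.2000, -0.4000).
r_{12} = q_1·v_2 = 1.8000.
u_2 = v_2 − 1.8000·q_1 = (-3.2800, -0.4400, -0.6400, 2.7200).
‖u_2‖ = 4.3313, so q_2 = (-0.7573, -0.1016, -0.1478, 0.6280).
r_{13} = q_1·v_3 = 5.6000; r_{23} = q_2·v_3 = -0.2493.
u_3 = v_3 − 5.6000·q_1 + 0.2493·q_2 = (-0.9488, -1.5053, -0.9168, -1.6034).
‖u_3‖ = 2.5647, so q_3 = (-0.3700, -0.5869, -0.3575, -0.6252).
Qᵀb = (-3.8000, 0.8866, -1.3643).
Back-substitute: x_3 = -1.3643/2.5647 = -0.5319.
x_2 = (0.8866 + 0.2493·(-0.5319))/4.3313 = 0.1741.
x_1 = (-3.8000 − 1.8000·0.1741 − 5.6000·(-0.5319))/5.0000 = -0.2269.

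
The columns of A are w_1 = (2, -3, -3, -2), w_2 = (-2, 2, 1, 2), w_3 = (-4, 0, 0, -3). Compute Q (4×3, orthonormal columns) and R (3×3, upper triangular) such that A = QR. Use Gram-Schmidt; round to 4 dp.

Q = [[0.3922, -0.5043, -0.7243], [-0.5883, 0.0280, -0.0494], [-0.5883, -0.7004, 0.0247], [-0.3922, 0.5043, -0.6873]], R = [[5.0990, -3.3340, -0.3922], [0.0000, 1.3728, 0.5043], [0.0000, 0.0000, 4.9590]]

w_1 = (2, -3, -3, -2); ‖w_1‖ = 5.0990, so q_1 = (0.3922, -0.5883, -0.5883, -0.3922).
q_1·w_2 = 0.3922·(-2) + (-0.5883)·2 + (-0.5883)·1 + (-0.3922)·2 = -3.3340.
u_2 = w_2 + 3.3340·q_1 = (-0.6923, 0.0385, -0.9615, 0.6923).
‖u_2‖ = 1.3728, so q_2 = (-0.5043, 0.0280, -0.7004, 0.5043).
q_1·w_3 = 0.3922·(-4) + (-0.5883)·0 + (-0.5883)·0 + (-0.3922)·(-3) = -0.3922; q_2·w_3 = (-0.5043)·(-4) + 0.0280·0 + (-0.7004)·0 + 0.5043·(-3) = 0.5043.
u_3 = w_3 + 0.3922·q_1 − 0.5043·q_2 = (-3.5918, -0.2449, 0.1224, -3.4082).
‖u_3‖ = 4.9590, so q_3 = (-0.7243, -0.0494, 0.0247, -0.6873).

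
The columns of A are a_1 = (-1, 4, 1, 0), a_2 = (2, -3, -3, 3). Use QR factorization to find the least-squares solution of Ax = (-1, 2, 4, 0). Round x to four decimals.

x = (0.2342, -0.5167)

a_1 = (-1, 4, 1, 0); ‖a_1‖ = 4.2426, so q_1 = (-0.2357, 0.9428, 0.2357, 0.0000).
q_1·a_2 = (-0.2357)·2 + 0.9428·(-3) + 0.2357·(-3) + 0.0000·3 = -4.0069.
u_2 = a_2 + 4.0069·q_1 = (1.0556, 0.7778, -2.0556, 3.0000).
‖u_2‖ = 3.8658, so q_2 = (0.2730, 0.2012, -0.5317, 0.7760).
Qᵀb = (3.0641, -1.9976).
Back-substitute: x_2 = -1.9976/3.8658 = -0.5167.
x_1 = (3.0641 + 4.0069·(-0.5167))/4.2426 = 0.2342.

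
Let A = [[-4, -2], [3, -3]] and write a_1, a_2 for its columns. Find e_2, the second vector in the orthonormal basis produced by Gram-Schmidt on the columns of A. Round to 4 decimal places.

e_2 = (-0.6000, -0.8000)

a_1 = (-4, 3); ‖a_1‖ = 5.0000, so e_1 = (-0.8000, 0.6000).
e_1·a_2 = (-0.8000)·(-2) + 0.6000·(-3) = -0.2000.
u_2 = a_2 + 0.2000·e_1 = (-2.1600, -2.8800).
‖u_2‖ = 3.6000, so e_2 = (-0.6000, -0.8000).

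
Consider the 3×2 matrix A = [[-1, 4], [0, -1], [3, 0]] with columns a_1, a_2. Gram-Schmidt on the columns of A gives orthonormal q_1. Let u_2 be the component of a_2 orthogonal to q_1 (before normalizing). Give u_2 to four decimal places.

u_2 = (3.6000, -1.0000, 1.2000)

q_1 = a_1/‖a_1‖ = (-1, 0, 3)/3.1623 = (-0.3162, 0.0000, 0.9487).
r_{12} = q_1·a_2 = -1.2649.
u_2 = a_2 + 1.2649·q_1 = (3.6000, -1.0000, 1.2000).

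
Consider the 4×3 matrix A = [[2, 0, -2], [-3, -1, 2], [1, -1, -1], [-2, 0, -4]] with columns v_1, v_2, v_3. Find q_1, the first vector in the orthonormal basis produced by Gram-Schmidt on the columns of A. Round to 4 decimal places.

v_1 = (2, -3, 1, -2); ‖v_1‖ = 4.2426, so q_1 = (0.4714, -0.7071, 0.2357, -0.4714).

q_1 = (0.4714, -0.7071, 0.2357, -0.4714)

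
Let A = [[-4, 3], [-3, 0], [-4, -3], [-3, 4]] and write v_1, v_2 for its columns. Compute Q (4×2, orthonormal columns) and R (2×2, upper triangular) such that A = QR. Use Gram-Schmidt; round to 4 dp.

Q = [[-0.5657, 0.3657], [-0.4243, -0.1291], [-0.5657, -0.7099], [-0.4243, 0.5880]], R = [[7.0711, -1.6971], [0.0000, 5.5785]]

q_1 = v_1/‖v_1‖ = (-4, -3, -4, -3)/7.0711 = (-0.5657, -0.4243, -0.5657, -0.4243).
r_{12} = q_1·v_2 = -1.6971.
u_2 = v_2 + 1.6971·q_1 = (2.0400, -0.7200, -3.9600, 3.2800).
‖u_2‖ = 5.5785, so q_2 = (0.3657, -0.1291, -0.7099, 0.5880).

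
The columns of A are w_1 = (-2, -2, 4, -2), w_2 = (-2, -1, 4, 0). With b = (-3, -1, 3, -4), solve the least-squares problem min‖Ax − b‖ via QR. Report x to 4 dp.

x = (1.6346, -0.8077)

w_1 = (-2, -2, 4, -2); ‖w_1‖ = 5.2915, so q_1 = (-0.3780, -0.3780, 0.7559, -0.3780).
q_1·w_2 = (-0.3780)·(-2) + (-0.3780)·(-1) + 0.7559·4 + (-0.3780)·0 = 4.1576.
u_2 = w_2 − 4.1576·q_1 = (-0.4286, 0.5714, 0.8571, 1.5714).
‖u_2‖ = 1.9272, so q_2 = (-0.2224, 0.2965, 0.4447, 0.8154).
Qᵀb = (5.2915, -1.5566).
Back-substitute: x_2 = -1.5566/1.9272 = -0.8077.
x_1 = (5.2915 − 4.1576·(-0.8077))/5.2915 = 1.6346.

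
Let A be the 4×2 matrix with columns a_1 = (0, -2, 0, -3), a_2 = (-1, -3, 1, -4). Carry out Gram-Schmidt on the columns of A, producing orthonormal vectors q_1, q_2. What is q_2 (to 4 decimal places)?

a_1 = (0, -2, 0, -3); ‖a_1‖ = 3.6056, so q_1 = (0.0000, -0.5547, 0.0000, -0.8321).
q_1·a_2 = 0.0000·(-1) + (-0.5547)·(-3) + 0.0000·1 + (-0.8321)·(-4) = 4.9923.
u_2 = a_2 − 4.9923·q_1 = (-1.0000, -0.2308, 1.0000, 0.1538).
‖u_2‖ = 1.4412, so q_2 = (-0.6939, -0.1601, 0.6939, 0.1068).

q_2 = (-0.6939, -0.1601, 0.6939, 0.1068)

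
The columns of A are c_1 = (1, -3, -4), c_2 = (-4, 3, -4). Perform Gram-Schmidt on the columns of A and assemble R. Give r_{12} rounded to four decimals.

c_1 = (1, -3, -4); ‖c_1‖ = 5.0990, so q_1 = (0.1961, -0.5883, -0.7845).
r_{12} = q_1·c_2 = 0.5883.

r_{12} = 0.5883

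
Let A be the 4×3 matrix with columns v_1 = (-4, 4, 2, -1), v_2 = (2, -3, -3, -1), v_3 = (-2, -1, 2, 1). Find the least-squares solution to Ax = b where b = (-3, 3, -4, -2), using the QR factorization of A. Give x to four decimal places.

v_1 = (-4, 4, 2, -1); ‖v_1‖ = 6.0828, so q_1 = (-0.6576, 0.6576, 0.3288, -0.1644).
q_1·v_2 = (-0.6576)·2 + 0.6576·(-3) + 0.3288·(-3) + (-0.1644)·(-1) = -4.1100.
u_2 = v_2 + 4.1100·q_1 = (-0.7027, -0.2973, -1.6486, -1.6757).
‖u_2‖ = 2.4715, so q_2 = (-0.2843, -0.1203, -0.6671, -0.6780).
q_1·v_3 = (-0.6576)·(-2) + 0.6576·(-1) + 0.3288·2 + (-0.1644)·1 = 1.1508; q_2·v_3 = (-0.2843)·(-2) + (-0.1203)·(-1) + (-0.6671)·2 + (-0.6780)·1 = -1.3232.
u_3 = v_3 − 1.1508·q_1 + 1.3232·q_2 = (-1.6195, -1.9159, 0.7389, 0.2920).
‖u_3‖ = 2.6315, so q_3 = (-0.6154, -0.7281, 0.2808, 0.1110).
Qᵀb = (2.9592, 4.5164, -1.6831).
Back-substitute: x_3 = -1.6831/2.6315 = -0.6396.
x_2 = (4.5164 + 1.3232·(-0.6396))/2.4715 = 1.4850.
x_1 = (2.9592 + 4.1100·1.4850 − 1.1508·(-0.6396))/6.0828 = 1.6109.

x = (1.6109, 1.4850, -0.6396)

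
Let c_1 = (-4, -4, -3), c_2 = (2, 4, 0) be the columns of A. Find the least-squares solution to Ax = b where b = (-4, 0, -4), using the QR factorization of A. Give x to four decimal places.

q_1 = c_1/‖c_1‖ = (-4, -4, -3)/6.4031 = (-0.6247, -0.6247, -0.4685).
r_{12} = q_1·c_2 = -3.7482.
u_2 = c_2 + 3.7482·q_1 = (-0.3415, 1.6585, -1.7561).
‖u_2‖ = 2.4395, so q_2 = (-0.1400, 0.6799, -0.7199).
Qᵀb = (4.3729, 3.4393).
Back-substitute: x_2 = 3.4393/2.4395 = 1.4098.
x_1 = (4.3729 + 3.7482·1.4098)/6.4031 = 1.5082.

x = (1.5082, 1.4098)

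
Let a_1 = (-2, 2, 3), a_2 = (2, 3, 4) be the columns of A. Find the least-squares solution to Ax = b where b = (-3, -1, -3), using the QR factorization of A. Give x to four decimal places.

a_1 = (-2, 2, 3); ‖a_1‖ = 4.1231, so e_1 = (-0.4851, 0.4851, 0.7276).
e_1·a_2 = (-0.4851)·2 + 0.4851·3 + 0.7276·4 = 3.3955.
u_2 = a_2 − 3.3955·e_1 = (3.6471, 1.3529, 1.5294).
‖u_2‖ = 4.1798, so e_2 = (0.8725, 0.3237, 0.3659).
Qᵀb = (-1.2127, -4.0390).
Back-substitute: x_2 = -4.0390/4.1798 = -0.9663.
x_1 = (-1.2127 − 3.3955·(-0.9663))/4.1231 = 0.5017.

x = (0.5017, -0.9663)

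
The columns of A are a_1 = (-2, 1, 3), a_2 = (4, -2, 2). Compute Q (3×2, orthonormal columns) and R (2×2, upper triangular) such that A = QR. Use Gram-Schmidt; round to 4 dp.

a_1 = (-2, 1, 3); ‖a_1‖ = 3.7417, so e_1 = (-0.5345, 0.2673, 0.8018).
e_1·a_2 = (-0.5345)·4 + 0.2673·(-2) + 0.8018·2 = -1.0690.
u_2 = a_2 + 1.0690·e_1 = (3.4286, -1.7143, 2.8571).
‖u_2‖ = 4.7809, so e_2 = (0.7171, -0.3586, 0.5976).

Q = [[-0.5345, 0.7171], [0.2673, -0.3586], [0.8018, 0.5976]], R = [[3.7417, -1.0690], [0.0000, 4.7809]]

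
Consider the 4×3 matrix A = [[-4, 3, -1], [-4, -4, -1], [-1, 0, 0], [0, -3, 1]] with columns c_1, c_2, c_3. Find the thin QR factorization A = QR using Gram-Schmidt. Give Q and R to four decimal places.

c_1 = (-4, -4, -1, 0); ‖c_1‖ = 5.7446, so q_1 = (-0.6963, -0.6963, -0.1741, 0.0000).
q_1·c_2 = (-0.6963)·3 + (-0.6963)·(-4) + (-0.1741)·0 + 0.0000·(-3) = 0.6963.
u_2 = c_2 − 0.6963·q_1 = (3.4848, -3.5152, 0.1212, -3.0000).
‖u_2‖ = 5.7892, so q_2 = (0.6020, -0.6072, 0.0209, -0.5182).
q_1·c_3 = (-0.6963)·(-1) + (-0.6963)·(-1) + (-0.1741)·0 + 0.0000·1 = 1.3926; q_2·c_3 = 0.6020·(-1) + (-0.6072)·(-1) + 0.0209·0 + (-0.5182)·1 = -0.5130.
u_3 = c_3 − 1.3926·q_1 + 0.5130·q_2 = (0.2785, -0.3418, 0.2532, 0.7342).
‖u_3‖ = 0.8930, so q_3 = (0.3118, -0.3827, 0.2835, 0.8221).

Q = [[-0.6963, 0.6020, 0.3118], [-0.6963, -0.6072, -0.3827], [-0.1741, 0.0209, 0.2835], [0.0000, -0.5182, 0.8221]], R = [[5.7446, 0.6963, 1.3926], [0.0000, 5.7892, -0.5130], [0.0000, 0.0000, 0.8930]]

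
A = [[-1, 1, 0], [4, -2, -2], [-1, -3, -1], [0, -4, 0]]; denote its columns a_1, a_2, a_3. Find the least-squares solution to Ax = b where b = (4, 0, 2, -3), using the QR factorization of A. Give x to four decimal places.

e_1 = a_1/‖a_1‖ = (-1, 4, -1, 0)/4.2426 = (-0.2357, 0.9428, -0.2357, 0.0000).
r_{12} = e_1·a_2 = -1.4142.
u_2 = a_2 + 1.4142·e_1 = (0.6667, -0.6667, -3.3333, -4.0000).
‖u_2‖ = 5.2915, so e_2 = (0.1260, -0.1260, -0.6299, -0.7559).
r_{13} = e_1·a_3 = -1.6499; r_{23} = e_2·a_3 = 0.8819.
u_3 = a_3 + 1.6499·e_1 − 0.8819·e_2 = (-0.5000, -0.3333, -0.8333, 0.6667).
‖u_3‖ = 1.2247, so e_3 = (-0.4082, -0.2722, -0.6804, 0.5443).
Qᵀb = (-1.4142, 1.5119, -4.6268).
Back-substitute: x_3 = -4.6268/1.2247 = -3.7778.
x_2 = (1.5119 − 0.8819·(-3.7778))/5.2915 = 0.9153.
x_1 = (-1.4142 + 1.4142·0.9153 + 1.6499·(-3.7778))/4.2426 = -1.4974.

x = (-1.4974, 0.9153, -3.7778)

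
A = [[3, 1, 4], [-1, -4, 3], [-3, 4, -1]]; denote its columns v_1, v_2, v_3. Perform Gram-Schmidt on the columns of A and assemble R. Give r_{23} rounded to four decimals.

v_1 = (3, -1, -3); ‖v_1‖ = 4.3589, so e_1 = (0.6882, -0.2294, -0.6882).
e_1·v_2 = 0.6882·1 + (-0.2294)·(-4) + (-0.6882)·4 = -1.1471.
u_2 = v_2 + 1.1471·e_1 = (1.7895, -4.2632, 3.2105).
‖u_2‖ = 5.6289, so e_2 = (0.3179, -0.7574, 0.5704).
r_{23} = e_2·v_3 = -1.5708.

r_{23} = -1.5708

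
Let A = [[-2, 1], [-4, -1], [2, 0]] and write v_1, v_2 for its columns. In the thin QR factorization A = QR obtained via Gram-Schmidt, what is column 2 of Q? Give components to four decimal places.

v_1 = (-2, -4, 2); ‖v_1‖ = 4.8990, so q_1 = (-0.4082, -0.8165, 0.4082).
q_1·v_2 = (-0.4082)·1 + (-0.8165)·(-1) + 0.4082·0 = 0.4082.
u_2 = v_2 − 0.4082·q_1 = (1.1667, -0.6667, -0.1667).
‖u_2‖ = 1.3540, so q_2 = (0.8616, -0.4924, -0.1231).

q_2 = (0.8616, -0.4924, -0.1231)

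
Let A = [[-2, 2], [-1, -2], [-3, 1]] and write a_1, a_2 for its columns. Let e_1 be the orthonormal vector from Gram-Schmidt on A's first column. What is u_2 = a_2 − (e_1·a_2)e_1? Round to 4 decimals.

u_2 = (1.2857, -2.3571, -0.0714)

a_1 = (-2, -1, -3); ‖a_1‖ = 3.7417, so e_1 = (-0.5345, -0.2673, -0.8018).
e_1·a_2 = (-0.5345)·2 + (-0.2673)·(-2) + (-0.8018)·1 = -1.3363.
u_2 = a_2 + 1.3363·e_1 = (1.2857, -2.3571, -0.0714).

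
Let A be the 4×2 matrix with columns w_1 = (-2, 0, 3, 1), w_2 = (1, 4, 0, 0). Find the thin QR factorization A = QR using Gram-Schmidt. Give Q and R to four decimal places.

e_1 = w_1/‖w_1‖ = (-2, 0, 3, 1)/3.7417 = (-0.5345, 0.0000, 0.8018, 0.2673).
r_{12} = e_1·w_2 = -0.5345.
u_2 = w_2 + 0.5345·e_1 = (0.7143, 4.0000, 0.4286, 0.1429).
‖u_2‖ = 4.0883, so e_2 = (0.1747, 0.9784, 0.1048, 0.0349).

Q = [[-0.5345, 0.1747], [0.0000, 0.9784], [0.8018, 0.1048], [0.2673, 0.0349]], R = [[3.7417, -0.5345], [0.0000, 4.0883]]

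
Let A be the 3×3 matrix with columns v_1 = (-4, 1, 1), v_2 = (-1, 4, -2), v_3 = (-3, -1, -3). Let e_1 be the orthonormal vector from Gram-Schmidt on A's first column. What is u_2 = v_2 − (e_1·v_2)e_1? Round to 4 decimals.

v_1 = (-4, 1, 1); ‖v_1‖ = 4.2426, so e_1 = (-0.9428, 0.2357, 0.2357).
e_1·v_2 = (-0.9428)·(-1) + 0.2357·4 + 0.2357·(-2) = 1.4142.
u_2 = v_2 − 1.4142·e_1 = (0.3333, 3.6667, -2.3333).

u_2 = (0.3333, 3.6667, -2.3333)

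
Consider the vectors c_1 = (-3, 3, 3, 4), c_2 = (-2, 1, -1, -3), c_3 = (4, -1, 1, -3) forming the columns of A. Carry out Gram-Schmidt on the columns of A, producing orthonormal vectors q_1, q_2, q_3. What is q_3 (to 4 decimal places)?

c_1 = (-3, 3, 3, 4); ‖c_1‖ = 6.5574, so q_1 = (-0.4575, 0.4575, 0.4575, 0.6100).
q_1·c_2 = (-0.4575)·(-2) + 0.4575·1 + 0.4575·(-1) + 0.6100·(-3) = -0.9150.
u_2 = c_2 + 0.9150·q_1 = (-2.4186, 1.4186, -0.5814, -2.4419).
‖u_2‖ = 3.7633, so q_2 = (-0.6427, 0.3770, -0.1545, -0.6489).
q_1·c_3 = (-0.4575)·4 + 0.4575·(-1) + 0.4575·1 + 0.6100·(-3) = -3.6600; q_2·c_3 = (-0.6427)·4 + 0.3770·(-1) + (-0.1545)·1 + (-0.6489)·(-3) = -1.1556.
u_3 = c_3 + 3.6600·q_1 + 1.1556·q_2 = (1.5829, 1.1100, 2.4959, -1.5172).
‖u_3‖ = 3.5028, so q_3 = (0.4519, 0.3169, 0.7126, -0.4332).

q_3 = (0.4519, 0.3169, 0.7126, -0.4332)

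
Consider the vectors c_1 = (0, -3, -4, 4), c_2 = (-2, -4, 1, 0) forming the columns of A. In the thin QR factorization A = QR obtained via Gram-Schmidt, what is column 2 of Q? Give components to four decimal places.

e_1 = c_1/‖c_1‖ = (0, -3, -4, 4)/6.4031 = (0.0000, -0.4685, -0.6247, 0.6247).
r_{12} = e_1·c_2 = 1.2494.
u_2 = c_2 − 1.2494·e_1 = (-2.0000, -3.4146, 1.7805, -0.7805).
‖u_2‖ = 4.4090, so e_2 = (-0.4536, -0.7745, 0.4038, -0.1770).

e_2 = (-0.4536, -0.7745, 0.4038, -0.1770)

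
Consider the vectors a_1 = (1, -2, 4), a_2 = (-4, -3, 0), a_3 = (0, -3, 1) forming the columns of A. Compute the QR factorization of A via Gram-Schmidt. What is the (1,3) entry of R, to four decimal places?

a_1 = (1, -2, 4); ‖a_1‖ = 4.5826, so q_1 = (0.2182, -0.4364, 0.8729).
r_{13} = q_1·a_3 = 2.1822.

r_{13} = 2.1822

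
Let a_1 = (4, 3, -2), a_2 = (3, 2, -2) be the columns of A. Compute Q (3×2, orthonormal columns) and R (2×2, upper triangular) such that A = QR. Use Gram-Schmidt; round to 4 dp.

a_1 = (4, 3, -2); ‖a_1‖ = 5.3852, so q_1 = (0.7428, 0.5571, -0.3714).
q_1·a_2 = 0.7428·3 + 0.5571·2 + (-0.3714)·(-2) = 4.0853.
u_2 = a_2 − 4.0853·q_1 = (-0.0345, -0.2759, -0.4828).
‖u_2‖ = 0.5571, so q_2 = (-0.0619, -0.4952, -0.8666).

Q = [[0.7428, -0.0619], [0.5571, -0.4952], [-0.3714, -0.8666]], R = [[5.3852, 4.0853], [0.0000, 0.5571]]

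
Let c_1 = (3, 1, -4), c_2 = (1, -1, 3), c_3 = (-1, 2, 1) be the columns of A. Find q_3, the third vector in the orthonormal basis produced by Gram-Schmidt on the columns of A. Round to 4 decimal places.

q_1 = c_1/‖c_1‖ = (3, 1, -4)/5.0990 = (0.5883, 0.1961, -0.7845).
r_{12} = q_1·c_2 = -1.9612.
u_2 = c_2 + 1.9612·q_1 = (2.1538, -0.6154, 1.4615).
‖u_2‖ = 2.6747, so q_2 = (0.8053, -0.2301, 0.5464).
r_{13} = q_1·c_3 = -0.9806; r_{23} = q_2·c_3 = -0.7190.
u_3 = c_3 + 0.9806·q_1 + 0.7190·q_2 = (0.1559, 2.0269, 0.6237).
‖u_3‖ = 2.1264, so q_3 = (0.0733, 0.9532, 0.2933).

q_3 = (0.0733, 0.9532, 0.2933)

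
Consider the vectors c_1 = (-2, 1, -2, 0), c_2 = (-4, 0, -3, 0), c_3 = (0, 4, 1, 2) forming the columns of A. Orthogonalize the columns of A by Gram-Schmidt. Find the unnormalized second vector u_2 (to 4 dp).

u_2 = (-0.8889, -1.5556, 0.1111, 0.0000)

q_1 = c_1/‖c_1‖ = (-2, 1, -2, 0)/3.0000 = (-0.6667, 0.3333, -0.6667, 0.0000).
r_{12} = q_1·c_2 = 4.6667.
u_2 = c_2 − 4.6667·q_1 = (-0.8889, -1.5556, 0.1111, 0.0000).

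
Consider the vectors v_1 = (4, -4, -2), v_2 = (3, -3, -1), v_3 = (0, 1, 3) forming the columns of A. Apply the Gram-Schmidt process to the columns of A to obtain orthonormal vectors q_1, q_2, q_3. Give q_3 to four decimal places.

q_1 = v_1/‖v_1‖ = (4, -4, -2)/6.0000 = (0.6667, -0.6667, -0.3333).
r_{12} = q_1·v_2 = 4.3333.
u_2 = v_2 − 4.3333·q_1 = (0.1111, -0.1111, 0.4444).
‖u_2‖ = 0.4714, so q_2 = (0.2357, -0.2357, 0.9428).
r_{13} = q_1·v_3 = -1.6667; r_{23} = q_2·v_3 = 2.5927.
u_3 = v_3 + 1.6667·q_1 − 2.5927·q_2 = (0.5000, 0.5000, 0.0000).
‖u_3‖ = 0.7071, so q_3 = (0.7071, 0.7071, 0.0000).

q_3 = (0.7071, 0.7071, 0.0000)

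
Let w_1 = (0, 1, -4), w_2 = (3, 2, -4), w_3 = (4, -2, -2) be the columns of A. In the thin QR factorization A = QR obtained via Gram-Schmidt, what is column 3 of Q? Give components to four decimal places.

e_3 = (0.3077, -0.9231, -0.2308)

w_1 = (0, 1, -4); ‖w_1‖ = 4.1231, so e_1 = (0.0000, 0.2425, -0.9701).
e_1·w_2 = 0.0000·3 + 0.2425·2 + (-0.9701)·(-4) = 4.3656.
u_2 = w_2 − 4.3656·e_1 = (3.0000, 0.9412, 0.2353).
‖u_2‖ = 3.1530, so e_2 = (0.9515, 0.2985, 0.0746).
e_1·w_3 = 0.0000·4 + 0.2425·(-2) + (-0.9701)·(-2) = 1.4552; e_2·w_3 = 0.9515·4 + 0.2985·(-2) + 0.0746·(-2) = 3.0597.
u_3 = w_3 − 1.4552·e_1 − 3.0597·e_2 = (1.0888, -3.2663, -0.8166).
‖u_3‖ = 3.5385, so e_3 = (0.3077, -0.9231, -0.2308).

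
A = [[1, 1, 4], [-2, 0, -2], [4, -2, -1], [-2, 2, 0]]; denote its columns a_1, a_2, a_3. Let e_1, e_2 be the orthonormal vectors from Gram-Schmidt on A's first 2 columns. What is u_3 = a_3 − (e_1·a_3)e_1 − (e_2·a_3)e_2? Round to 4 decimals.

a_1 = (1, -2, 4, -2); ‖a_1‖ = 5.0000, so e_1 = (0.2000, -0.4000, 0.8000, -0.4000).
e_1·a_2 = 0.2000·1 + (-0.4000)·0 + 0.8000·(-2) + (-0.4000)·2 = -2.2000.
u_2 = a_2 + 2.2000·e_1 = (1.4400, -0.8800, -0.2400, 1.1200).
‖u_2‖ = 2.0396, so e_2 = (0.7060, -0.4315, -0.1177, 0.5491).
e_1·a_3 = 0.2000·4 + (-0.4000)·(-2) + 0.8000·(-1) + (-0.4000)·0 = 0.8000; e_2·a_3 = 0.7060·4 + (-0.4315)·(-2) + (-0.1177)·(-1) + 0.5491·0 = 3.8047.
u_3 = a_3 − 0.8000·e_1 − 3.8047·e_2 = (1.1538, -0.0385, -1.1923, -1.7692).

u_3 = (1.1538, -0.0385, -1.1923, -1.7692)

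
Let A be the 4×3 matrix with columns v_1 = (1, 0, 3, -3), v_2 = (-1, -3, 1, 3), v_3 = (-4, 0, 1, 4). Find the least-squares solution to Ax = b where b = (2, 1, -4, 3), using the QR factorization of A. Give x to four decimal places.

x = (-1.3698, -0.0369, -0.5206)

e_1 = v_1/‖v_1‖ = (1, 0, 3, -3)/4.3589 = (0.2294, 0.0000, 0.6882, -0.6882).
r_{12} = e_1·v_2 = -1.6059.
u_2 = v_2 + 1.6059·e_1 = (-0.6316, -3.0000, 2.1053, 1.8947).
‖u_2‖ = 4.1739, so e_2 = (-0.1513, -0.7188, 0.5044, 0.4540).
r_{13} = e_1·v_3 = -2.9824; r_{23} = e_2·v_3 = 2.9255.
u_3 = v_3 + 2.9824·e_1 − 2.9255·e_2 = (-2.8731, 2.1027, 1.5770, 0.6193).
‖u_3‖ = 3.9429, so e_3 = (-0.7287, 0.5333, 0.4000, 0.1571).
Qᵀb = (-4.3589, -1.6771, -2.0527).
Back-substitute: x_3 = -2.0527/3.9429 = -0.5206.
x_2 = (-1.6771 − 2.9255·(-0.5206))/4.1739 = -0.0369.
x_1 = (-4.3589 + 1.6059·(-0.0369) + 2.9824·(-0.5206))/4.3589 = -1.3698.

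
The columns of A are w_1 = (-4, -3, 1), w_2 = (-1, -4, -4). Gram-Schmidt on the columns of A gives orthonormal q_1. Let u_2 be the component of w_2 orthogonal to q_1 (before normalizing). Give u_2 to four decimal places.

u_2 = (0.8462, -2.6154, -4.4615)

w_1 = (-4, -3, 1); ‖w_1‖ = 5.0990, so q_1 = (-0.7845, -0.5883, 0.1961).
q_1·w_2 = (-0.7845)·(-1) + (-0.5883)·(-4) + 0.1961·(-4) = 2.3534.
u_2 = w_2 − 2.3534·q_1 = (0.8462, -2.6154, -4.4615).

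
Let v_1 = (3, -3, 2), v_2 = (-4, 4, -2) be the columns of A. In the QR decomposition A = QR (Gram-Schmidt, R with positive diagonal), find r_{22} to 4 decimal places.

v_1 = (3, -3, 2); ‖v_1‖ = 4.6904, so q_1 = (0.6396, -0.6396, 0.4264).
q_1·v_2 = 0.6396·(-4) + (-0.6396)·4 + 0.4264·(-2) = -5.9696.
u_2 = v_2 + 5.9696·q_1 = (-0.1818, 0.1818, 0.5455).
r_{22} = ‖u_2‖ = 0.6030.

r_{22} = 0.6030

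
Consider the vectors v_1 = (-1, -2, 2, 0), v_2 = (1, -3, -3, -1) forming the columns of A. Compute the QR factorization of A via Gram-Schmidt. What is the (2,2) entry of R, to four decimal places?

v_1 = (-1, -2, 2, 0); ‖v_1‖ = 3.0000, so q_1 = (-0.3333, -0.6667, 0.6667, 0.0000).
q_1·v_2 = (-0.3333)·1 + (-0.6667)·(-3) + 0.6667·(-3) + 0.0000·(-1) = -0.3333.
u_2 = v_2 + 0.3333·q_1 = (0.8889, -3.2222, -2.7778, -1.0000).
r_{22} = ‖u_2‖ = 4.4597.

r_{22} = 4.4597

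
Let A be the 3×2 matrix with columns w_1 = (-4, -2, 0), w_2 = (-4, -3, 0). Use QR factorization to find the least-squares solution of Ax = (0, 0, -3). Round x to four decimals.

w_1 = (-4, -2, 0); ‖w_1‖ = 4.4721, so q_1 = (-0.8944, -0.4472, 0.0000).
q_1·w_2 = (-0.8944)·(-4) + (-0.4472)·(-3) + 0.0000·0 = 4.9193.
u_2 = w_2 − 4.9193·q_1 = (0.4000, -0.8000, 0.0000).
‖u_2‖ = 0.8944, so q_2 = (0.4472, -0.8944, 0.0000).
Qᵀb = (0.0000, 0.0000).
Back-substitute: x_2 = 0.0000/0.8944 = 0.0000.
x_1 = (0.0000 − 4.9193·0.0000)/4.4721 = 0.0000.

x = (0.0000, 0.0000)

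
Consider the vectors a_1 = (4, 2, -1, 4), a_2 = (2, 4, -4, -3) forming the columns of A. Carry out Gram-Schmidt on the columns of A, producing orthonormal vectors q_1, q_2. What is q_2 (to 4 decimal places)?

q_2 = (0.1726, 0.5423, -0.5752, -0.5875)

q_1 = a_1/‖a_1‖ = (4, 2, -1, 4)/6.0828 = (0.6576, 0.3288, -0.1644, 0.6576).
r_{12} = q_1·a_2 = 1.3152.
u_2 = a_2 − 1.3152·q_1 = (1.1351, 3.5676, -3.7838, -3.8649).
‖u_2‖ = 6.5780, so q_2 = (0.1726, 0.5423, -0.5752, -0.5875).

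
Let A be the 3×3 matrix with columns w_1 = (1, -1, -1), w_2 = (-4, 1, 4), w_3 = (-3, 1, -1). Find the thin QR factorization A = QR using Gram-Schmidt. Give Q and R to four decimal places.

e_1 = w_1/‖w_1‖ = (1, -1, -1)/1.7321 = (0.5774, -0.5774, -0.5774).
r_{12} = e_1·w_2 = -5.1962.
u_2 = w_2 + 5.1962·e_1 = (-1.0000, -2.0000, 1.0000).
‖u_2‖ = 2.4495, so e_2 = (-0.4082, -0.8165, 0.4082).
r_{13} = e_1·w_3 = -1.7321; r_{23} = e_2·w_3 = 0.0000.
u_3 = w_3 + 1.7321·e_1 + 0.0000·e_2 = (-2.0000, 0.0000, -2.0000).
‖u_3‖ = 2.8284, so e_3 = (-0.7071, 0.0000, -0.7071).

Q = [[0.5774, -0.4082, -0.7071], [-0.5774, -0.8165, 0.0000], [-0.5774, 0.4082, -0.7071]], R = [[1.7321, -5.1962, -1.7321], [0.0000, 2.4495, 0.0000], [0.0000, 0.0000, 2.8284]]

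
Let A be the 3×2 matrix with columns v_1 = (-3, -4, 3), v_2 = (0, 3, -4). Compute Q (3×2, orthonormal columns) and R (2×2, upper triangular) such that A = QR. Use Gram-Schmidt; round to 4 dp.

Q = [[-0.5145, -0.7460], [-0.6860, 0.0622], [0.5145, -0.6631]], R = [[5.8310, -4.1160], [0.0000, 2.8388]]

q_1 = v_1/‖v_1‖ = (-3, -4, 3)/5.8310 = (-0.5145, -0.6860, 0.5145).
r_{12} = q_1·v_2 = -4.1160.
u_2 = v_2 + 4.1160·q_1 = (-2.1176, 0.1765, -1.8824).
‖u_2‖ = 2.8388, so q_2 = (-0.7460, 0.0622, -0.6631).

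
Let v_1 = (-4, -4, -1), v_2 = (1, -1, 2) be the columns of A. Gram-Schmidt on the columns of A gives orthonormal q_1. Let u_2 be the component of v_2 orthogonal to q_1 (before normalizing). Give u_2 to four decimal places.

v_1 = (-4, -4, -1); ‖v_1‖ = 5.7446, so q_1 = (-0.6963, -0.6963, -0.1741).
q_1·v_2 = (-0.6963)·1 + (-0.6963)·(-1) + (-0.1741)·2 = -0.3482.
u_2 = v_2 + 0.3482·q_1 = (0.7576, -1.2424, 1.9394).

u_2 = (0.7576, -1.2424, 1.9394)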